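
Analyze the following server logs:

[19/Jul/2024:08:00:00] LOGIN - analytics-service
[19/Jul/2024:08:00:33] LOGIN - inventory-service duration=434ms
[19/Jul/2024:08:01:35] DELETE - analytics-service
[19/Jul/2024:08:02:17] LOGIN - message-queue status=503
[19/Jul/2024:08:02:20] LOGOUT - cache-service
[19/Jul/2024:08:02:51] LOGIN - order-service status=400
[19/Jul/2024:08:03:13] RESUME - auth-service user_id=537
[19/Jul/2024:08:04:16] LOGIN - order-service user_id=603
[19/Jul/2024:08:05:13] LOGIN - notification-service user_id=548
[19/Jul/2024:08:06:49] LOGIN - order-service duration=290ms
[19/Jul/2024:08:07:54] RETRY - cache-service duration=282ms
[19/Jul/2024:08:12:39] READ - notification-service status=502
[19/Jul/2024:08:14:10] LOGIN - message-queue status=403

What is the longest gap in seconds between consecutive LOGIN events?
441

To find the longest gap:

1. Extract all LOGIN events in chronological order
2. Calculate time differences between consecutive events
3. Find the maximum difference
4. Longest gap: 441 seconds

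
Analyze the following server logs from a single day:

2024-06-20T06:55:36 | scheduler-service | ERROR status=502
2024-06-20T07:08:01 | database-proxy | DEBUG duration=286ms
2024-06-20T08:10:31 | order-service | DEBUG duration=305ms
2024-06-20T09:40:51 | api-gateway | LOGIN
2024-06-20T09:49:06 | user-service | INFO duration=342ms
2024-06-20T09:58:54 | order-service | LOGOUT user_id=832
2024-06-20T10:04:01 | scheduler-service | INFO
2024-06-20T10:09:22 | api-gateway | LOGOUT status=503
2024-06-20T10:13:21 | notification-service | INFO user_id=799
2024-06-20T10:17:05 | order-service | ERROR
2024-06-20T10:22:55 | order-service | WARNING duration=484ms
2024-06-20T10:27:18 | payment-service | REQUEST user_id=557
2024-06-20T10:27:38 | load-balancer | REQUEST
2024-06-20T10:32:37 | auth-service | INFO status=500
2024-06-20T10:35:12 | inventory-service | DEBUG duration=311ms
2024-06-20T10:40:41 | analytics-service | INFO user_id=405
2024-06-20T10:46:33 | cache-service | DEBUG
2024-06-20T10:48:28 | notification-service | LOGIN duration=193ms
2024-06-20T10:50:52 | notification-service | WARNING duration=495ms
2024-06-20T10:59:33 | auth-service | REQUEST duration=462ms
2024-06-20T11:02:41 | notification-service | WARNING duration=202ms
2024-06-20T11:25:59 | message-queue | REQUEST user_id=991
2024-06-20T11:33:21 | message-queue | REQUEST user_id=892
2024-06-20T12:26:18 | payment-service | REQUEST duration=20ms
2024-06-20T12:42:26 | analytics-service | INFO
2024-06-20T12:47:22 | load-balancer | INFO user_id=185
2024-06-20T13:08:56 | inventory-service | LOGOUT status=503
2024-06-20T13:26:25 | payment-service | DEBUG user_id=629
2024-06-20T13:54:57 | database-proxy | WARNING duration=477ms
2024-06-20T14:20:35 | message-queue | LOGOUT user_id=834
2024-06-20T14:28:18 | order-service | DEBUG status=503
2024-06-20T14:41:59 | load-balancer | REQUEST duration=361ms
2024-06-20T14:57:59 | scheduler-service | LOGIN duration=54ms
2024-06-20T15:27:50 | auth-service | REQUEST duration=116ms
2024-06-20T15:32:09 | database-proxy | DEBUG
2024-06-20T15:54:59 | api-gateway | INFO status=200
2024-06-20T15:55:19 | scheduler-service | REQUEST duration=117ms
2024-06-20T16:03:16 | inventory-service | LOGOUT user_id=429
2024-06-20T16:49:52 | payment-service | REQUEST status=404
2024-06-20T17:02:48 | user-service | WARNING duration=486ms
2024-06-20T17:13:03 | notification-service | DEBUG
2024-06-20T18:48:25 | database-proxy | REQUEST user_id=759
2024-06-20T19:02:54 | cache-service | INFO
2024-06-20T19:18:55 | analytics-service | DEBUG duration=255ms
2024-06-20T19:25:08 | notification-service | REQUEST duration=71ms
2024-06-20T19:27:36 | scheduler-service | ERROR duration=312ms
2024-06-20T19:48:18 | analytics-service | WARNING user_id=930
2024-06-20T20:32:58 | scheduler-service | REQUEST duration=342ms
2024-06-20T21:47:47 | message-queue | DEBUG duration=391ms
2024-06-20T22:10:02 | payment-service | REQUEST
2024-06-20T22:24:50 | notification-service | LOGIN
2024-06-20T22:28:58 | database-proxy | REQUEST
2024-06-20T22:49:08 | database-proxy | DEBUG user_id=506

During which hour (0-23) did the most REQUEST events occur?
10

To find the peak hour:

1. Group all REQUEST events by hour
2. Count events in each hour
3. Find hour with maximum count
4. Peak hour: 10 (with 3 events)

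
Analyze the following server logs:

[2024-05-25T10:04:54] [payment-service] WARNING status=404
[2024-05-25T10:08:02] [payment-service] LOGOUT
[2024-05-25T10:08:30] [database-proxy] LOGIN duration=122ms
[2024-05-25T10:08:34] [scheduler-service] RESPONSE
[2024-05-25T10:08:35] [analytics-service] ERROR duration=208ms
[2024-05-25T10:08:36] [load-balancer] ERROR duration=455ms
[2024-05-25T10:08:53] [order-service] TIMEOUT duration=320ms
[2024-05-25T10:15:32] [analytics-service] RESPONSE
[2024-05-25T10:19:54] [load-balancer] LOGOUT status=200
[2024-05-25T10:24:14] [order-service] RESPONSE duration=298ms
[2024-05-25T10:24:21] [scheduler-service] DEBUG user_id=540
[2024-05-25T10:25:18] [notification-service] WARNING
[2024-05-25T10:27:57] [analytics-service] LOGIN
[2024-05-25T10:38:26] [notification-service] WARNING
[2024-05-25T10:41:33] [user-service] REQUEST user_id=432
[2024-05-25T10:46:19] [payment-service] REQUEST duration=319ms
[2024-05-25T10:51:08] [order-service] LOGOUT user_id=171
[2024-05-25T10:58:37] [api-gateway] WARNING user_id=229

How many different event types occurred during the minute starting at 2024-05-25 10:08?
5

To count unique event types:

1. Filter events in the minute starting at 2024-05-25 10:08
2. Extract event types from matching entries
3. Count unique types: 5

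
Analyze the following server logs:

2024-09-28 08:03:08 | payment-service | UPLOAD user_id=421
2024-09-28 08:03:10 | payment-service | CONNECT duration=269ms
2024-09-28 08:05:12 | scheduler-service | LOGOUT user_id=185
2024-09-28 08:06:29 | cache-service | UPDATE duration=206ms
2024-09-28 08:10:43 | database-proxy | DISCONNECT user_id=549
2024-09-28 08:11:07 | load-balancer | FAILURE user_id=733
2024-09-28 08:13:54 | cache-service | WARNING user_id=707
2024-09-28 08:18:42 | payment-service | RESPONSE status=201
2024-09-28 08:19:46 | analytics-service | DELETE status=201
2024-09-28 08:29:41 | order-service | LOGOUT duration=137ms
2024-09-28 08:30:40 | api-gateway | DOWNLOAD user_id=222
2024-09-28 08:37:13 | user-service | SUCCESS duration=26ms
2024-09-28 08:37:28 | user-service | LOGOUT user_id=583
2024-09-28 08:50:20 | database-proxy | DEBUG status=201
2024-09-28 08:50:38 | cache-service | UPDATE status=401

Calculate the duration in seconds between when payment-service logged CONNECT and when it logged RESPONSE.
932

To find the time between events:

1. Locate the first CONNECT event for payment-service: 2024-09-28 08:03:10
2. Locate the first RESPONSE event for payment-service: 2024-09-28 08:18:42
3. Calculate the difference: 2024-09-28 08:18:42 - 2024-09-28 08:03:10 = 932 seconds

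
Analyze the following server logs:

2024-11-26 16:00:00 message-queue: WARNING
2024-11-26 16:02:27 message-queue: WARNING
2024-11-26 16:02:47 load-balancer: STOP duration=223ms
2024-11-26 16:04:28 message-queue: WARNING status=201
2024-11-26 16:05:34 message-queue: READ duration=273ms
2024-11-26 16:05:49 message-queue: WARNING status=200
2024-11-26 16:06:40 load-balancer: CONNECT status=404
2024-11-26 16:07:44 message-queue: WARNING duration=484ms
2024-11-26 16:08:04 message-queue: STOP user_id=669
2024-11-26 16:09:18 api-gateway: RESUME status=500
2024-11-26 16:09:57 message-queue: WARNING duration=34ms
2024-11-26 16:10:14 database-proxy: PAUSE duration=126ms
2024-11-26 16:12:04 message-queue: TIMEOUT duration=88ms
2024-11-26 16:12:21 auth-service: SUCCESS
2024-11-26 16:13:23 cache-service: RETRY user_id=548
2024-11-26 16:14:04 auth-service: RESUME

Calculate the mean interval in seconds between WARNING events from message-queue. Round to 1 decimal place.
119.4

To calculate average interval:

1. Find all WARNING events for message-queue in order
2. Calculate time gaps between consecutive events
3. Compute mean of gaps: 597 / 5 = 119.4 seconds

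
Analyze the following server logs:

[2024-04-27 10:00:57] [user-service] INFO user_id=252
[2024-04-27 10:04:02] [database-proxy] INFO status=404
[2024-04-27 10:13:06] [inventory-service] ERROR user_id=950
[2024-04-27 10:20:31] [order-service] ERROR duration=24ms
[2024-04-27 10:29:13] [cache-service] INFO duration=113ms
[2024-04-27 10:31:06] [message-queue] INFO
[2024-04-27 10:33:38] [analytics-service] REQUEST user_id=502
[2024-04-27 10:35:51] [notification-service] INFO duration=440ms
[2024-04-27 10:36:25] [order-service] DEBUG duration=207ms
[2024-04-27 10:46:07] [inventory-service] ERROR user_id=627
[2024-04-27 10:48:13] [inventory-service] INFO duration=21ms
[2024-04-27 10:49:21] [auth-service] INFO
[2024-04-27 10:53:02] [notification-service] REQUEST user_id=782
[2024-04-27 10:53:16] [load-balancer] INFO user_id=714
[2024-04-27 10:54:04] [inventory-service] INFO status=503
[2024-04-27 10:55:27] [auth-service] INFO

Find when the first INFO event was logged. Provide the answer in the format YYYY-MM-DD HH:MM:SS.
2024-04-27 10:00:57

To find the first event:

1. Filter for all INFO events
2. Sort by timestamp
3. Select the first one
4. Timestamp: 2024-04-27 10:00:57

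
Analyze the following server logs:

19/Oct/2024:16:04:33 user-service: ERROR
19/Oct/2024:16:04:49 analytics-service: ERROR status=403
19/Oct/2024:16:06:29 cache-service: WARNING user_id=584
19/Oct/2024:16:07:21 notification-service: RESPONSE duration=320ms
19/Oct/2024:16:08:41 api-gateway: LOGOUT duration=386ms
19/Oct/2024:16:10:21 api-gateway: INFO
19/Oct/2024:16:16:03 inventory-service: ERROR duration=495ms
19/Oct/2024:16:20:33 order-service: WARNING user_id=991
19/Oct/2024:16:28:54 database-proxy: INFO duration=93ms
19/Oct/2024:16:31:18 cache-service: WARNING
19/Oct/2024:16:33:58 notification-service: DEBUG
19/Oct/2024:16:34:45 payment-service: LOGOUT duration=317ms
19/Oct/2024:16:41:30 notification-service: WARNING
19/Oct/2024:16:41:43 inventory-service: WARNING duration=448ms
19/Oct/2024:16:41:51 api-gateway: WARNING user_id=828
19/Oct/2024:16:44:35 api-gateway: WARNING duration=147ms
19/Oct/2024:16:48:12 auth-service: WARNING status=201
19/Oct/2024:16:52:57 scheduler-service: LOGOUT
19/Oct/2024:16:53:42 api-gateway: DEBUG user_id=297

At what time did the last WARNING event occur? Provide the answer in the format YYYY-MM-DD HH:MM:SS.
2024-10-19 16:48:12

To find the last event:

1. Filter for all WARNING events
2. Sort by timestamp
3. Select the last one
4. Timestamp: 2024-10-19 16:48:12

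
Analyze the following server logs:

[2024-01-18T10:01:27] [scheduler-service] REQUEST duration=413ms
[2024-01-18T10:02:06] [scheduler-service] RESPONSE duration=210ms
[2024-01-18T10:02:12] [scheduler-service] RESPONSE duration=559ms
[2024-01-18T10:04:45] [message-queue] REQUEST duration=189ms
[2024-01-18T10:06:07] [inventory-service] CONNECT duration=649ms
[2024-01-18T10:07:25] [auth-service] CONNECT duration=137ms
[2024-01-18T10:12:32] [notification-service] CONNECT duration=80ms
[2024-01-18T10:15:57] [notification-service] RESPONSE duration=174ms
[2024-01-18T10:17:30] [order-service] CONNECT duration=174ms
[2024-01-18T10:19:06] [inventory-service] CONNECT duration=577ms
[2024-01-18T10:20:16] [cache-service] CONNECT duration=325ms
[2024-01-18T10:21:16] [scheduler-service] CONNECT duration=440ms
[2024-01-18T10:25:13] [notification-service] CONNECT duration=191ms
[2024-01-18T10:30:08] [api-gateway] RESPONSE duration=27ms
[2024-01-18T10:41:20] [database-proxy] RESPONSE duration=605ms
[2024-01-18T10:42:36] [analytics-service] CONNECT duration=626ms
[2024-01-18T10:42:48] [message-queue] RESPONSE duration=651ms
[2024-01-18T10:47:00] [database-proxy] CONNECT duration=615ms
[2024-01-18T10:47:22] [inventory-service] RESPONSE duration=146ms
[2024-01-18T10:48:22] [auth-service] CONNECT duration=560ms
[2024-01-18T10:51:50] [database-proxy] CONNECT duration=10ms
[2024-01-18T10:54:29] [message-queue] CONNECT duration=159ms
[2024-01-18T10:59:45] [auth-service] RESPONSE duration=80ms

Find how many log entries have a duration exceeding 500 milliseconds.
8

To count timeouts:

1. Threshold: 500ms
2. Extract duration from each log entry
3. Count entries where duration > 500
4. Timeout count: 8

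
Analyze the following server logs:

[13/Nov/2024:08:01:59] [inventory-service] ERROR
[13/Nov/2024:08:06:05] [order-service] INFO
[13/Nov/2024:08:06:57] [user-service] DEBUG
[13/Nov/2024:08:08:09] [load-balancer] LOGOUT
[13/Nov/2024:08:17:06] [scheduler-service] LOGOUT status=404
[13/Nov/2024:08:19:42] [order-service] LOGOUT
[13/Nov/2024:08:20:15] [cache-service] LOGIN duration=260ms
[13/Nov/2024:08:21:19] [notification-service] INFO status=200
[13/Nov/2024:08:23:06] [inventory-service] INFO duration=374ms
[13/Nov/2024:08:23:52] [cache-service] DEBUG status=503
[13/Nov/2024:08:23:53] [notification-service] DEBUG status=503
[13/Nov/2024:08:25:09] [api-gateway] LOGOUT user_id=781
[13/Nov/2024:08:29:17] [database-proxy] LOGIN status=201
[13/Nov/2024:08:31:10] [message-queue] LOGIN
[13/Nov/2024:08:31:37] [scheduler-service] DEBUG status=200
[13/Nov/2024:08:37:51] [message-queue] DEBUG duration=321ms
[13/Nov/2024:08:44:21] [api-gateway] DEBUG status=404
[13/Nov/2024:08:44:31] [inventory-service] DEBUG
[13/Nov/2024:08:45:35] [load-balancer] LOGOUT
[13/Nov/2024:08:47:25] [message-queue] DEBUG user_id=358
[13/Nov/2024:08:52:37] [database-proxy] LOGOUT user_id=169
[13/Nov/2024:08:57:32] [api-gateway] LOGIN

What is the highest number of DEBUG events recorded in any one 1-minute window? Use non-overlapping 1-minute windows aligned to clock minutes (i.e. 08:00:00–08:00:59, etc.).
2

To find the burst window:

1. Divide the log period into non-overlapping 1-minute windows starting at 08:00
2. Count DEBUG events in each window
3. Find the window with maximum count
4. Maximum events in a window: 2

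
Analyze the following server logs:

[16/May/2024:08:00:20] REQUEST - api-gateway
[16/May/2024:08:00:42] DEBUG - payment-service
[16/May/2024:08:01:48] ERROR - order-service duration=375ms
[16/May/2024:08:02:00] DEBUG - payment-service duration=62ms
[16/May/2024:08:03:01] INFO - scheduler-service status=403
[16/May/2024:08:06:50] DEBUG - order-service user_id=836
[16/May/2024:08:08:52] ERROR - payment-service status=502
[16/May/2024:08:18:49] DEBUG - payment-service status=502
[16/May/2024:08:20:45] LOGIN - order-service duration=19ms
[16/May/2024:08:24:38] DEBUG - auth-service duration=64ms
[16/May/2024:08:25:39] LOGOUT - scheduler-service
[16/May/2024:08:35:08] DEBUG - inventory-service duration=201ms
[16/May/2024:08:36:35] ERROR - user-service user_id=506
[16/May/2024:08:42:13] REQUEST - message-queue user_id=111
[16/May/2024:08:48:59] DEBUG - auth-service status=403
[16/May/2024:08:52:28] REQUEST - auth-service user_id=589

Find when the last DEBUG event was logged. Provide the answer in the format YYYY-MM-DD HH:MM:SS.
2024-05-16 08:48:59

To find the last event:

1. Filter for all DEBUG events
2. Sort by timestamp
3. Select the last one
4. Timestamp: 2024-05-16 08:48:59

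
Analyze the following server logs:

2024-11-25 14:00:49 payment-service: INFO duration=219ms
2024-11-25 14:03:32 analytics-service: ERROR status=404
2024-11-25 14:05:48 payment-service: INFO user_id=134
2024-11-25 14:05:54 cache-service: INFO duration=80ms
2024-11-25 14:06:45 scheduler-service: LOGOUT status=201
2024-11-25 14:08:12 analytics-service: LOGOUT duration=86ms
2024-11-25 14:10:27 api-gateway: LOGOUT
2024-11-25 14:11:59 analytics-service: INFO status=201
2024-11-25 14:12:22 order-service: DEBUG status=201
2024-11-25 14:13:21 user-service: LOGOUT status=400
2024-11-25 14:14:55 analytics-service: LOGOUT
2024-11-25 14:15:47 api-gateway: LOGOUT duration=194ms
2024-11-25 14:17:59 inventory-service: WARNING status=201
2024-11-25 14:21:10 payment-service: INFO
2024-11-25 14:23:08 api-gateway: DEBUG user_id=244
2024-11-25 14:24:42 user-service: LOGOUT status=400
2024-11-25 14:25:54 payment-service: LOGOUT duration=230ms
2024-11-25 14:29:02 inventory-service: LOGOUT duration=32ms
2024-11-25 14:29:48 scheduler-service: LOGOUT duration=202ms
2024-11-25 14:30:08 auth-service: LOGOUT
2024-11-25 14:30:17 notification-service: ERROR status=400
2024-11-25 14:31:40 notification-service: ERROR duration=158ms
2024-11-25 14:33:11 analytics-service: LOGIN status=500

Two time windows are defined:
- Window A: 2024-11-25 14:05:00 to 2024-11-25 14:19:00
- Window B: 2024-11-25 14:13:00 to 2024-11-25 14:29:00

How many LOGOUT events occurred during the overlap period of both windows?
3

To find overlap events:

1. Window A: 2024-11-25 14:05:00 to 2024-11-25 14:19:00
2. Window B: 2024-11-25 14:13:00 to 2024-11-25 14:29:00
3. Overlap period: 2024-11-25 14:13:00 to 2024-11-25 14:19:00
4. Count LOGOUT events in overlap: 3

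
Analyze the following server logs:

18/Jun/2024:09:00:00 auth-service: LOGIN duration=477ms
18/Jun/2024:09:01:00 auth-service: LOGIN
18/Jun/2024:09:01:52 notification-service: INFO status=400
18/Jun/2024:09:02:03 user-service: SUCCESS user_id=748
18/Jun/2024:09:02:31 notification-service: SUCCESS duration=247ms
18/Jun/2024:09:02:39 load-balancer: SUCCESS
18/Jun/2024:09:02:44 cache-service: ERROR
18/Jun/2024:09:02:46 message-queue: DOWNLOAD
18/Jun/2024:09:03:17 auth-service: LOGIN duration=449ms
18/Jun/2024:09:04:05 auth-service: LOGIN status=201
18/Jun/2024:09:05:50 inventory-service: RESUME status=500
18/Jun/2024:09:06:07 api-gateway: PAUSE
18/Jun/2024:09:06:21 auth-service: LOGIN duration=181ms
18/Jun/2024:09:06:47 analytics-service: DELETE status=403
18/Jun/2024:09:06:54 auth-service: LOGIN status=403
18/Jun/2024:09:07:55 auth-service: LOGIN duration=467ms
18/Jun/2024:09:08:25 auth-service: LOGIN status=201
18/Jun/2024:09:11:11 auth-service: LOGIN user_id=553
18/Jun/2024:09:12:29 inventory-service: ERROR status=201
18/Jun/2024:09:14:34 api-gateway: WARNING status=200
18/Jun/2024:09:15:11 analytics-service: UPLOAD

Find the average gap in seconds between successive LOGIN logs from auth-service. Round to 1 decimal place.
83.9

To calculate average interval:

1. Find all LOGIN events for auth-service in order
2. Calculate time gaps between consecutive events
3. Compute mean of gaps: 671 / 8 = 83.9 seconds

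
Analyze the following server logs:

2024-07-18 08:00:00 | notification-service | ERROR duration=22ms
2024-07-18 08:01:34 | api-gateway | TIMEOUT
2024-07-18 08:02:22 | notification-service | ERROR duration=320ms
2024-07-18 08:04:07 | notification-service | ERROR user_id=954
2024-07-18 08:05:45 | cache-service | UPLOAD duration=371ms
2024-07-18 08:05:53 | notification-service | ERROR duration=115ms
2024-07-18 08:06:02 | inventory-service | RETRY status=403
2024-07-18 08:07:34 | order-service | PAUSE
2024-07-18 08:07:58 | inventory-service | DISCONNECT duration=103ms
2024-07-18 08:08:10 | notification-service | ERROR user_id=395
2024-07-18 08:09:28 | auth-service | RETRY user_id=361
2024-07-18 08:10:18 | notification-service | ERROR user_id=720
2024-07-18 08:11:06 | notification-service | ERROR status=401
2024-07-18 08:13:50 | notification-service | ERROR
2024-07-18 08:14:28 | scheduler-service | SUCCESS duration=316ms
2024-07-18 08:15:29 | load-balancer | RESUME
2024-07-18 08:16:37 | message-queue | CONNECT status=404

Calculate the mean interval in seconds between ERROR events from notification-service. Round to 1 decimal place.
118.6

To calculate average interval:

1. Find all ERROR events for notification-service in order
2. Calculate time gaps between consecutive events
3. Compute mean of gaps: 830 / 7 = 118.6 seconds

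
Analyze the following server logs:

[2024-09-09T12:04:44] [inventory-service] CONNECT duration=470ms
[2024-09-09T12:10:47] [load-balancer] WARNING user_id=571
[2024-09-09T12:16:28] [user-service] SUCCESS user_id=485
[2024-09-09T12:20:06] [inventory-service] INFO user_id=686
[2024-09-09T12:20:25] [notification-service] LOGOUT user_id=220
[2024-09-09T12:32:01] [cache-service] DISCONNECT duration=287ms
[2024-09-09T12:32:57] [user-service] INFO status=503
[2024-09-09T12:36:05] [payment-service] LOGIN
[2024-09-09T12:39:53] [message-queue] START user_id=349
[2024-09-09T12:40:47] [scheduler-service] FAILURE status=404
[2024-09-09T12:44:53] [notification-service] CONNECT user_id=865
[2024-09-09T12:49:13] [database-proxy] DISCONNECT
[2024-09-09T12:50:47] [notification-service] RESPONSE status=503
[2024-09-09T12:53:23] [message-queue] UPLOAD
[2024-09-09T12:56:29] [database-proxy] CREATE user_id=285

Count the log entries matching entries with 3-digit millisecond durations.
2

To find matching entries:

1. Pattern to match: entries with 3-digit millisecond durations
2. Scan each log entry for the pattern
3. Count matches: 2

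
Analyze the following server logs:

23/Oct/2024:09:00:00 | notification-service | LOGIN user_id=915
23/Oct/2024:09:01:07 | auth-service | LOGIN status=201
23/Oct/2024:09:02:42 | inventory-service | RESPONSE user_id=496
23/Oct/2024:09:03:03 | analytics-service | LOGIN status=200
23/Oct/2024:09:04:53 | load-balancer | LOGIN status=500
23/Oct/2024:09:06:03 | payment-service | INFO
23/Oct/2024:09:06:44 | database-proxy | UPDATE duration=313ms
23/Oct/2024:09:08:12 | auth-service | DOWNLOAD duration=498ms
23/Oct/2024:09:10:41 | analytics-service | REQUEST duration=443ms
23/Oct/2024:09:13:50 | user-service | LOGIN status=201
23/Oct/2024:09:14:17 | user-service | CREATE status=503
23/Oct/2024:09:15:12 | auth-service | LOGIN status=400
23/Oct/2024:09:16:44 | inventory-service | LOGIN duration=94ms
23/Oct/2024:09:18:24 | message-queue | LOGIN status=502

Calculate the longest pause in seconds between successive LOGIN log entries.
537

To find the longest gap:

1. Extract all LOGIN events in chronological order
2. Calculate time differences between consecutive events
3. Find the maximum difference
4. Longest gap: 537 seconds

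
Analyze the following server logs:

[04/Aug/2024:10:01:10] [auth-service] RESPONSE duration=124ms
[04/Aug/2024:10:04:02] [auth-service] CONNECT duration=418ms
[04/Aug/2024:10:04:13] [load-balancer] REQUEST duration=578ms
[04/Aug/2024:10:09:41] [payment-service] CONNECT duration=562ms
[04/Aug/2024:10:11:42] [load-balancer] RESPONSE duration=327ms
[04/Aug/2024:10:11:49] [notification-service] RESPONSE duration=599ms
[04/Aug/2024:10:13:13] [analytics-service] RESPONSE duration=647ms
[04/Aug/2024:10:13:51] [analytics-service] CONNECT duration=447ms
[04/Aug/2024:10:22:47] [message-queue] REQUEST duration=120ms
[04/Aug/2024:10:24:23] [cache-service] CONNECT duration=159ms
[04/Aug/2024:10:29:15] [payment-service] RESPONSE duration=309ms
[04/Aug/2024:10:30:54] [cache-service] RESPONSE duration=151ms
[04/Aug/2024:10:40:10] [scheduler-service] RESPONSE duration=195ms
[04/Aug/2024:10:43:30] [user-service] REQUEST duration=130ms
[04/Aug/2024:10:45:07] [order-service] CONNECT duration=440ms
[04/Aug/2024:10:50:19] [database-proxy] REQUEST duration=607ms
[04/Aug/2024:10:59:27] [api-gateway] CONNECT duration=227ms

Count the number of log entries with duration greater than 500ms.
5

To count timeouts:

1. Threshold: 500ms
2. Extract duration from each log entry
3. Count entries where duration > 500
4. Timeout count: 5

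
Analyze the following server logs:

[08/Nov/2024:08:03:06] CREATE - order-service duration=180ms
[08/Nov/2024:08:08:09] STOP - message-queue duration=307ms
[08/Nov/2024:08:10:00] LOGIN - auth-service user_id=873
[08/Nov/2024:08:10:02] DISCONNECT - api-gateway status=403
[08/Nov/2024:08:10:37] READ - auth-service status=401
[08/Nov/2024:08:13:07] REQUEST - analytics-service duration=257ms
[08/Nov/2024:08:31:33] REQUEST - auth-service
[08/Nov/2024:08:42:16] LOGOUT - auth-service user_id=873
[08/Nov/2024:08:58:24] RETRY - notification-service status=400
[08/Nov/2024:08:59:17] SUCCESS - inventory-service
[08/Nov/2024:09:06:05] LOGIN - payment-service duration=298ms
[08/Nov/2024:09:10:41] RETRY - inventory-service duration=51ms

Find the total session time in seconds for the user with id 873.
1936

To calculate session duration:

1. Find LOGIN event for user_id=873: 08/Nov/2024:08:10:00
2. Find LOGOUT event for user_id=873: 08/Nov/2024:08:42:16
3. Session duration: 08/Nov/2024:08:42:16 - 08/Nov/2024:08:10:00 = 1936 seconds (32 minutes)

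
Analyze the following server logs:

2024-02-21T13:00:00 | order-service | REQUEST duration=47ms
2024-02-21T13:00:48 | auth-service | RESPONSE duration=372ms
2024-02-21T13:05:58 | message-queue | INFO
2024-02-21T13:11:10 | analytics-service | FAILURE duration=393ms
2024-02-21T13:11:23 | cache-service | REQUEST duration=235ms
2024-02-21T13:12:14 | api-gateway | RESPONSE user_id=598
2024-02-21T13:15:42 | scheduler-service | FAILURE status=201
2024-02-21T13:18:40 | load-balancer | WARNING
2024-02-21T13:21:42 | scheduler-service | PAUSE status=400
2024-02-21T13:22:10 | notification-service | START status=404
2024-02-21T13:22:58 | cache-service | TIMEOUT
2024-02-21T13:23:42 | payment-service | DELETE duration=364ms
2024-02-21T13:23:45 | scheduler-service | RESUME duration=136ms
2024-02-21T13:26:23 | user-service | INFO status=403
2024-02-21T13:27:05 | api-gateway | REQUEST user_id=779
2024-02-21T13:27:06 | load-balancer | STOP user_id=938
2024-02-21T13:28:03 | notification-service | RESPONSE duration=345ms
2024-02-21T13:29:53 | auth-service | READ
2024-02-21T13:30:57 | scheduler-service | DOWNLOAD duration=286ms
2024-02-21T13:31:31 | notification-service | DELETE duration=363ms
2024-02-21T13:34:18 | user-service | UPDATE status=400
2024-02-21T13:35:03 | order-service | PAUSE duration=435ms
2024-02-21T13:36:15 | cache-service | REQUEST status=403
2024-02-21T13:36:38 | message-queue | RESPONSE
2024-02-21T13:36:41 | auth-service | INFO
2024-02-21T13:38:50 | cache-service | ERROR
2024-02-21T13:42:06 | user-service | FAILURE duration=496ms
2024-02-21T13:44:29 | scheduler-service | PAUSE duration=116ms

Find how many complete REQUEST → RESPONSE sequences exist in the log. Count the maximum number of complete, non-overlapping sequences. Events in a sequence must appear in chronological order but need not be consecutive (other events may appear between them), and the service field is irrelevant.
4

To count sequences:

1. Look for pattern: REQUEST → RESPONSE
2. Greedily scan the log in chronological order, matching each sequence element in turn (ignoring service)
3. Each time the full pattern completes, increment the count and restart matching from the next event
4. Complete non-overlapping sequences found: 4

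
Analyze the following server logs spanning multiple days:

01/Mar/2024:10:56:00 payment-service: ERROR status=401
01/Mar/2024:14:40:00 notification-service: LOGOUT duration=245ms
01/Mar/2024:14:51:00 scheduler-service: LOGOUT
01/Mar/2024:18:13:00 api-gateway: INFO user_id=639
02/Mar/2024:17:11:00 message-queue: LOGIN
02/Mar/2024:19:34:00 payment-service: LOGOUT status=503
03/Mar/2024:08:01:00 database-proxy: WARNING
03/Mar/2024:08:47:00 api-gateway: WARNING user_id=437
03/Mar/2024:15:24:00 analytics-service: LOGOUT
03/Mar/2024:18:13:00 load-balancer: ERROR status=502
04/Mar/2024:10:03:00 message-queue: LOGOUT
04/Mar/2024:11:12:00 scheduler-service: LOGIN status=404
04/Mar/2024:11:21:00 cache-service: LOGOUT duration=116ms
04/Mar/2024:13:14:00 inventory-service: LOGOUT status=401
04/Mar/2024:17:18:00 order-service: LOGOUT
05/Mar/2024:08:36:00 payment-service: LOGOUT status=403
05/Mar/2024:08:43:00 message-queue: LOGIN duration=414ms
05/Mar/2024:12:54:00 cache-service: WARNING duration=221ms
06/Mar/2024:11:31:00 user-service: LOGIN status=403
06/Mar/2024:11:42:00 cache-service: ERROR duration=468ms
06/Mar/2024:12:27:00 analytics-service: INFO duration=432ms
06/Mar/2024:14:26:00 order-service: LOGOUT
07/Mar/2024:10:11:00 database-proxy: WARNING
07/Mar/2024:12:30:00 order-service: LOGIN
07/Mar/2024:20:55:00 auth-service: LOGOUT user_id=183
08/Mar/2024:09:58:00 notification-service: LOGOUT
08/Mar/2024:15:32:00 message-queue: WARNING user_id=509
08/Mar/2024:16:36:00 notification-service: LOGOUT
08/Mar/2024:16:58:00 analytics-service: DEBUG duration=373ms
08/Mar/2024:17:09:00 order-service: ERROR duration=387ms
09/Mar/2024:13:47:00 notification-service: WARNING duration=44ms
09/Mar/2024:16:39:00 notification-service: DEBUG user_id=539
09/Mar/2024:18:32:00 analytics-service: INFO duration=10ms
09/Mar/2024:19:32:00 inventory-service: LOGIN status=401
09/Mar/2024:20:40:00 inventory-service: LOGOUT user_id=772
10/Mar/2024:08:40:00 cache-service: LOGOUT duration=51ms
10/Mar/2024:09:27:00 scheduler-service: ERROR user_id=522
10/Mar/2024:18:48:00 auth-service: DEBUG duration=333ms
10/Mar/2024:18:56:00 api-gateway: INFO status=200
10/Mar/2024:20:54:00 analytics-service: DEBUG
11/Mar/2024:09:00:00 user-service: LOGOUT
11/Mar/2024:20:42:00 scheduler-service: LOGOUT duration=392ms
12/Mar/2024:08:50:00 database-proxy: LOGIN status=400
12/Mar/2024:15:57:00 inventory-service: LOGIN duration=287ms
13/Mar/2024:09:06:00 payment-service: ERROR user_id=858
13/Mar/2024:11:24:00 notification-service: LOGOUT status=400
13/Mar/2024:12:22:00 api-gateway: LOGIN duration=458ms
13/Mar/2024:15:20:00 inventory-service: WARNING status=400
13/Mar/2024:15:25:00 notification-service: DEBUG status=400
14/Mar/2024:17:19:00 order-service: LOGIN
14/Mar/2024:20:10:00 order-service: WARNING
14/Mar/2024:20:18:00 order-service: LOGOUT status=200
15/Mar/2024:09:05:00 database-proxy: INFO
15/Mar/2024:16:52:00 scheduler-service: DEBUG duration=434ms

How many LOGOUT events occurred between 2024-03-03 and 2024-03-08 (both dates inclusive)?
10

To filter by date range:

1. Date range: 2024-03-03 through 2024-03-08, both dates inclusive
2. Filter for LOGOUT events whose date falls in this range
3. Count matching events: 10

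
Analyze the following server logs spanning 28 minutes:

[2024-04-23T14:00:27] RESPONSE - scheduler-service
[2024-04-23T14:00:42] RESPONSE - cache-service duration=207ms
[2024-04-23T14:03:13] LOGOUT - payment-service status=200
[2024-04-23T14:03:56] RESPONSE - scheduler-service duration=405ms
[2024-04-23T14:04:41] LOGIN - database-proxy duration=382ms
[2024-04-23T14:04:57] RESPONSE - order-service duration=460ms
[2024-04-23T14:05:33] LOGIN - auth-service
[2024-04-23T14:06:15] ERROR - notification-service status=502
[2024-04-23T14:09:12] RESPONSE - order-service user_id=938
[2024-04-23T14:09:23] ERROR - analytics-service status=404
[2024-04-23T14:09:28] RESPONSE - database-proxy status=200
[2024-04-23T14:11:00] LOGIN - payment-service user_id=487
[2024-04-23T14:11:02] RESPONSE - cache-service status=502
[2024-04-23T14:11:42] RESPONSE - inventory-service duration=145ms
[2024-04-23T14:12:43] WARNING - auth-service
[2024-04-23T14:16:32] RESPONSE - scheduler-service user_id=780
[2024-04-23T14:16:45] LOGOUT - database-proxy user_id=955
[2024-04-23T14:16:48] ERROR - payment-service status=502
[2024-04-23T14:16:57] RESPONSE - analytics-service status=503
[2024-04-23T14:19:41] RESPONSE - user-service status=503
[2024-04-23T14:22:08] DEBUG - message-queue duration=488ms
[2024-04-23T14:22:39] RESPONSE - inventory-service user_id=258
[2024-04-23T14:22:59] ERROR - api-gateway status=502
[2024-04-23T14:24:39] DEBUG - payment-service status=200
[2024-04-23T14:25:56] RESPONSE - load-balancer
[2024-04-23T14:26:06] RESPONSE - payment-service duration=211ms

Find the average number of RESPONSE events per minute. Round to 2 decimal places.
0.5

To calculate the rate:

1. Count total RESPONSE events: 14
2. Total time period: 28 minutes
3. Rate = 14 / 28 = 0.5 events per minute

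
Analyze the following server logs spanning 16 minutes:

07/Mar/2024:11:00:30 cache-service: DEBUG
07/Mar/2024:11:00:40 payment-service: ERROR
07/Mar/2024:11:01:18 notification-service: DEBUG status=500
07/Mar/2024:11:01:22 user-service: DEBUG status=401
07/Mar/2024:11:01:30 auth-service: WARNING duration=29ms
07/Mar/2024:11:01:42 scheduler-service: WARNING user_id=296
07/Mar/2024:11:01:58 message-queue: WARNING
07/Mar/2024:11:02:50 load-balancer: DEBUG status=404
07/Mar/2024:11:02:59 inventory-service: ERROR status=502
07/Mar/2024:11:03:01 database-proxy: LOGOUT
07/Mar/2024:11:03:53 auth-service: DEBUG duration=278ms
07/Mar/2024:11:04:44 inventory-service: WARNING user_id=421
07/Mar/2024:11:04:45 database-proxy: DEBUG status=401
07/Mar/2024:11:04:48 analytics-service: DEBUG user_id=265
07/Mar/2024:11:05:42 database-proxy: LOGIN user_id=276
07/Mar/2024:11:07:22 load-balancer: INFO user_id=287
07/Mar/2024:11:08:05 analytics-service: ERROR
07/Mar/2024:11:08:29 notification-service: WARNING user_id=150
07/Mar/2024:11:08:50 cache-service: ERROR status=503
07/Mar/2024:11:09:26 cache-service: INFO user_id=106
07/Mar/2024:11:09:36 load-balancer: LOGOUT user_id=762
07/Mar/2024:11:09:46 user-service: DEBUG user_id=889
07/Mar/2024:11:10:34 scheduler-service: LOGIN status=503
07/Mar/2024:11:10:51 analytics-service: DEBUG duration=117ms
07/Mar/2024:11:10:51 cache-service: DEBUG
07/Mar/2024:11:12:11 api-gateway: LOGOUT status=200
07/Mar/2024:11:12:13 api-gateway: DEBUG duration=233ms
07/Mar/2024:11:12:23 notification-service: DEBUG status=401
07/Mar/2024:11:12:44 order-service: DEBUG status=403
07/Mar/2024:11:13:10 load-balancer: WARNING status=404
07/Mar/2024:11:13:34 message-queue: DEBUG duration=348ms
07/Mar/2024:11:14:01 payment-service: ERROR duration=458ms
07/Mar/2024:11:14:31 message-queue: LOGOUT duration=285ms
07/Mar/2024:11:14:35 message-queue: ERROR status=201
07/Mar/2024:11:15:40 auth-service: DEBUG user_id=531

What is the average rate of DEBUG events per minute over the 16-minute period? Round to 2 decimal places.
0.94

To calculate the rate:

1. Count total DEBUG events: 15
2. Total time period: 16 minutes
3. Rate = 15 / 16 = 0.94 events per minute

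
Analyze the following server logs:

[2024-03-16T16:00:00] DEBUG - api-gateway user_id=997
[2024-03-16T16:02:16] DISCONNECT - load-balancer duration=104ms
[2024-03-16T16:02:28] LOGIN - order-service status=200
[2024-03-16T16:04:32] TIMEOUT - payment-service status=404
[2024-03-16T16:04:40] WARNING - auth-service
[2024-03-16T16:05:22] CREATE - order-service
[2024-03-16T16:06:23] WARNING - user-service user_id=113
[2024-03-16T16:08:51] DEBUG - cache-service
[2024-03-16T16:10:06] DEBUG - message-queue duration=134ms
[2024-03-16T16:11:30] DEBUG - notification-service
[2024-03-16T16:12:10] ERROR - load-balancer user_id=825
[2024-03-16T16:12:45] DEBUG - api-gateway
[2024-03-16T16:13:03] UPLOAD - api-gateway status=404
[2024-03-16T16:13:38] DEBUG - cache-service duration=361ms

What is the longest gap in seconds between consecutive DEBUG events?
531

To find the longest gap:

1. Extract all DEBUG events in chronological order
2. Calculate time differences between consecutive events
3. Find the maximum difference
4. Longest gap: 531 seconds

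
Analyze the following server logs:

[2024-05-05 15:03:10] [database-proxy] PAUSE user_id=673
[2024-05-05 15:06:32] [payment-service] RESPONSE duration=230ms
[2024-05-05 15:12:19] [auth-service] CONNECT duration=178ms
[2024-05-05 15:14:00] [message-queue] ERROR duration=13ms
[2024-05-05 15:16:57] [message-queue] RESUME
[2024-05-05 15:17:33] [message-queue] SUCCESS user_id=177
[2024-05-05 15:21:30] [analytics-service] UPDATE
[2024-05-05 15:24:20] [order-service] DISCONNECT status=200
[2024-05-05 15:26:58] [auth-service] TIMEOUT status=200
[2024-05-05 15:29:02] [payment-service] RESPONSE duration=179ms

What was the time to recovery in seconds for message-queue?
213

To calculate recovery time:

1. Find ERROR event for message-queue: 2024-05-05 15:14:00
2. Find next SUCCESS event for message-queue: 2024-05-05 15:17:33
3. Recovery time: 2024-05-05 15:17:33 - 2024-05-05 15:14:00 = 213 seconds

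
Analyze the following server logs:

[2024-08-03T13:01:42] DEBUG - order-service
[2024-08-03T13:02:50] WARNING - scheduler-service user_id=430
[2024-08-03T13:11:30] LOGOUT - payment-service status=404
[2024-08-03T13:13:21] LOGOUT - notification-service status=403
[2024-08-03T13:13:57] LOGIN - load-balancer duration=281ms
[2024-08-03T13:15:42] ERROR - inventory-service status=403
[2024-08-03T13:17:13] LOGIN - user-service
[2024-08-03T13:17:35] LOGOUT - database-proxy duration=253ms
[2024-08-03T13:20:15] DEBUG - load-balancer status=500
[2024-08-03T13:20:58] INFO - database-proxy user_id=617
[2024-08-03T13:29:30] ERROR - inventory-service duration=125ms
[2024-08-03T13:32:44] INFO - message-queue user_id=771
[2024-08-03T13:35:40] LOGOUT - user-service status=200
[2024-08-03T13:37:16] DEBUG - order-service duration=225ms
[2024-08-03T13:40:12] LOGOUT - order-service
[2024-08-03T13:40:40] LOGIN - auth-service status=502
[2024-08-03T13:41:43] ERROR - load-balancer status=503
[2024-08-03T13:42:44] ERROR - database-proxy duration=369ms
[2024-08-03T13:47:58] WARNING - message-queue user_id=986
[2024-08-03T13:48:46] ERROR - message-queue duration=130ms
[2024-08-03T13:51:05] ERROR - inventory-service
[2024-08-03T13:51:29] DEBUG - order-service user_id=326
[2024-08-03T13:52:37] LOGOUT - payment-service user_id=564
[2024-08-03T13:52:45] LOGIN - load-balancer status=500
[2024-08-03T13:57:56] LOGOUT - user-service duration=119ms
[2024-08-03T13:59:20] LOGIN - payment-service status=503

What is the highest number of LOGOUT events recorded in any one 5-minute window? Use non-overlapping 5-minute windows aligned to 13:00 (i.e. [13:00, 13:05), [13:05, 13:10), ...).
2

To find the burst window:

1. Divide the log period into non-overlapping 5-minute windows starting at 13:00
2. Count LOGOUT events in each window
3. Find the window with maximum count
4. Maximum events in a window: 2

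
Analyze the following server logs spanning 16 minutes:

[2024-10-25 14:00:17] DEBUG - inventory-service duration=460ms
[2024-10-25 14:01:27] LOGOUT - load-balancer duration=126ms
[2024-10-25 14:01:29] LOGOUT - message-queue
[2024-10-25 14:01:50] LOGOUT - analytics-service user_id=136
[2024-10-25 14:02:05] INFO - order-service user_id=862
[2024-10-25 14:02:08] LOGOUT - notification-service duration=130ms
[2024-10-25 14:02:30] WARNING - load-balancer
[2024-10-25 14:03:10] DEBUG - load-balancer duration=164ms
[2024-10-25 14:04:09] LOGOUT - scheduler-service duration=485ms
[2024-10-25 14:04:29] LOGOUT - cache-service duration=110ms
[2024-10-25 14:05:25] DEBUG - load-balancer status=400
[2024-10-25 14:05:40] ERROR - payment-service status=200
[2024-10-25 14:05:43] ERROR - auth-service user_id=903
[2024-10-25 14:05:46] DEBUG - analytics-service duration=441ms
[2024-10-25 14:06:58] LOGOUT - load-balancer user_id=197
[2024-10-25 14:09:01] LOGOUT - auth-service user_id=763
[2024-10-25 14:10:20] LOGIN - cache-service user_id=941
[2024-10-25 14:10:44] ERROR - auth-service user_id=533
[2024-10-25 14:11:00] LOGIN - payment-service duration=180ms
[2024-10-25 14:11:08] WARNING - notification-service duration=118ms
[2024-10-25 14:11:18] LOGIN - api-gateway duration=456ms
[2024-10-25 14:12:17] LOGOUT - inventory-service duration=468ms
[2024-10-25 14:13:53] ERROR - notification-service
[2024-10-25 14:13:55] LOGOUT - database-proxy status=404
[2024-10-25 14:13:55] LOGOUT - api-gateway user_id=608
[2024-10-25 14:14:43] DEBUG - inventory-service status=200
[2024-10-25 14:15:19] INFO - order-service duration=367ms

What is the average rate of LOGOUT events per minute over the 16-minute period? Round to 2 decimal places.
0.69

To calculate the rate:

1. Count total LOGOUT events: 11
2. Total time period: 16 minutes
3. Rate = 11 / 16 = 0.69 events per minute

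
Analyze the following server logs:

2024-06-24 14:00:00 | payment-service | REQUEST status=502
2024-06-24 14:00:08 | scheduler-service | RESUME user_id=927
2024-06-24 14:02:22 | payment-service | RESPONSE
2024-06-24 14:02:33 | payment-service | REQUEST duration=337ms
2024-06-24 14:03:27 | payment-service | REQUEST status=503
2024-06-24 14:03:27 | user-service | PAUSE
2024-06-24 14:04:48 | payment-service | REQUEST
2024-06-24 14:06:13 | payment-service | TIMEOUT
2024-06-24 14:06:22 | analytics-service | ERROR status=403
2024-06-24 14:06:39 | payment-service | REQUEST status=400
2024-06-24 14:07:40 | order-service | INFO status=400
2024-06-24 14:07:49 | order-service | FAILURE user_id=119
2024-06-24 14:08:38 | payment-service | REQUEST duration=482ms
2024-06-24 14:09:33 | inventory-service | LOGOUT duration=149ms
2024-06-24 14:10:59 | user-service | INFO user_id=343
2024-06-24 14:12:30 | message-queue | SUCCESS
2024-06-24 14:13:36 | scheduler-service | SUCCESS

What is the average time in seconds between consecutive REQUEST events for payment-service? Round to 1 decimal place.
103.6

To calculate average interval:

1. Find all REQUEST events for payment-service in order
2. Calculate time gaps between consecutive events
3. Compute mean of gaps: 518 / 5 = 103.6 seconds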